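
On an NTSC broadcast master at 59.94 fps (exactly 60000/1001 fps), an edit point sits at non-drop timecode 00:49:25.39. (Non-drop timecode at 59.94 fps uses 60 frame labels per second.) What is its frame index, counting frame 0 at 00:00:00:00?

frame 177939

Total seconds to the label: (0 × 3600 + 49 × 60 + 25) = 2965.
Frame index = 2965 × 60 + 39 = 177939.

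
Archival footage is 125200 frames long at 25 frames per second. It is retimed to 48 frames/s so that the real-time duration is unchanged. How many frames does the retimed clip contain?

Target frames = source frames × (target rate / source rate) = 125200 × (48)/(25) = 125200 × 48/25 = 240384.

240384 frames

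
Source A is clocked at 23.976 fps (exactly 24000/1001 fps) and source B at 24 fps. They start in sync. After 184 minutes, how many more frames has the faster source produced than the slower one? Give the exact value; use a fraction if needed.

264960/1001 frames

184 min = 11040 s.
A emits 24000/1001 × 11040 = 264960000/1001 frames; B emits 24 × 11040 = 264960.
Difference = 264960/1001 frames (≈ 264.6953); B is ahead of A.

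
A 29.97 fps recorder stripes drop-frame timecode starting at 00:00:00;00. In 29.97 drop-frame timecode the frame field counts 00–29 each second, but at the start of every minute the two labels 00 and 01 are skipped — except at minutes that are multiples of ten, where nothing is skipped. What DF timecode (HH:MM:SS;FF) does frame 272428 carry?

Ten DF minutes hold 17982 frames, so frame 272428 lies in block 15 (frames 269730–287711) with 2698 frames into that block.
The block's first minute is 1800 frames and the rest 1798 each; 2698 frames reaches minute 1, so 15 × 18 + 1 × 2 = 272 labels have been skipped so far.
Adding those back, label number 272428 + 272 = 272700 at 30 labels/s is 9090 s + 0 f = 2 h 31 min 30 s frame 0, i.e. 02:31:30;00.

02:31:30;00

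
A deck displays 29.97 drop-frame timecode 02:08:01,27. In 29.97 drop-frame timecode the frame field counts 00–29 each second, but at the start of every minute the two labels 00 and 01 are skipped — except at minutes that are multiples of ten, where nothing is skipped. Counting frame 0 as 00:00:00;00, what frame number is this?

Complete 10-minute blocks: 12, each 17982 frames → 215784.
Remaining 8 whole minutes in the current block: 1800 + 7 × 1798 = 14386 frames.
Within the current minute: 1 × 30 + 27 − 2 = 55 (labels ;00/;01 skipped at this minute). Total = 215784 + 14386 + 55 = 230225.

230225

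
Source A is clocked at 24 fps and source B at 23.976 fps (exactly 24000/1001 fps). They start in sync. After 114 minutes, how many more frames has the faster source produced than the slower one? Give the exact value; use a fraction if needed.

114 min = 6840 s.
A emits 24 × 6840 = 164160 frames; B emits 24000/1001 × 6840 = 164160000/1001.
Difference = 164160/1001 frames (≈ 163.9960); B is behind A.

164160/1001 frames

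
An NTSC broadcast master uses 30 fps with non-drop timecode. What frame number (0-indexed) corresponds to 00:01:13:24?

Total seconds to the label: (0 × 3600 + 1 × 60 + 13) = 73.
Frame index = 73 × 30 + 24 = 2214.

frame 2214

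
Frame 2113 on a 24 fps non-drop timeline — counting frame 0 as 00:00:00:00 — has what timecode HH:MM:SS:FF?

00:01:28:01

2113 ÷ 24 = 88 full seconds, remainder 1 frame.
88 s = 0 h 1 min 28 s.
Timecode: 00:01:28:01.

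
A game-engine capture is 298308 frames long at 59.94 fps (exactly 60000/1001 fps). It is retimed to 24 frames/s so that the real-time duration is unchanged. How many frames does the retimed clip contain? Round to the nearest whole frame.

119443 frames

Frames at target rate = 298308 × (24) / (60000/1001) = 74651577/625 ≈ 119442.523.
Nearest whole frame: 119443.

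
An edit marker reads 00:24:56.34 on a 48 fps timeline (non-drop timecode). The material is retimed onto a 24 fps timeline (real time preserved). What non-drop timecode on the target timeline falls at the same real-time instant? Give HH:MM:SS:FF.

00:24:56:17

Source frame index: (0×3600 + 24×60 + 56) × 48 + 34 = 71842.
Real time: 71842 / (48) = 35921/24 s.
Target frame: (35921/24) × (24) = 35921.
At 24 labels/s: frame 35921 → 00:24:56:17.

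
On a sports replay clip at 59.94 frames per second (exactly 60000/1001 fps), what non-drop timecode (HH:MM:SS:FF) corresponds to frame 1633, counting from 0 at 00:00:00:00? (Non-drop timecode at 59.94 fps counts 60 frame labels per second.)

00:00:27:13

1633 ÷ 60 = 27 full seconds, remainder 13 frames.
27 s = 0 h 0 min 27 s.
Timecode: 00:00:27:13.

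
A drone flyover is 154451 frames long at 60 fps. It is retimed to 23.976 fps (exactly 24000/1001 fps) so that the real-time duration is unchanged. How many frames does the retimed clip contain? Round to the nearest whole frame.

61719 frames

Frames at target rate = 154451 × (24000/1001) / (60) = 5616400/91 ≈ 61718.681.
Nearest whole frame: 61719.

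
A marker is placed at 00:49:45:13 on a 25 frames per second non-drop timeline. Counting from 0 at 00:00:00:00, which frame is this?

74638

Total seconds to the label: (0 × 3600 + 49 × 60 + 45) = 2985.
Frame index = 2985 × 25 + 13 = 74638.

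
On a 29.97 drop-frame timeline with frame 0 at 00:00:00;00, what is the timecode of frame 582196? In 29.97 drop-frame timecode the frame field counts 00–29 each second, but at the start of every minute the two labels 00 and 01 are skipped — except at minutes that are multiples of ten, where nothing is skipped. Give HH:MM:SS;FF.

Each 10-minute DF block holds 10 × 60 × 30 − 9 × 2 = 17982 frames. 582196 ÷ 17982 → 32 full blocks, remainder 6772.
Within the partial block the first minute is 1800 frames and each further minute 1798, so 3 further minute boundaries passed. Total skipped labels = 18 × 32 + 2 × 3 = 582.
Non-drop label index = 582196 + 582 = 582778; at 30 labels/s that is 05:23:45:28, i.e. DF 05:23:45;28.

05:23:45;28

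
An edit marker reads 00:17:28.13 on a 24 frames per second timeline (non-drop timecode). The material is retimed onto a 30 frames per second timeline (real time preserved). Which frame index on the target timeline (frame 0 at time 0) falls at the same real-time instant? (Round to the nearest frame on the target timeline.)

Source frame index: (0×3600 + 17×60 + 28) × 24 + 13 = 25165.
Real time: 25165 / (24) = 25165/24 s.
Target frame: (25165/24) × (30) = 125825/4 ≈ 31456.250 → 31456.

frame 31456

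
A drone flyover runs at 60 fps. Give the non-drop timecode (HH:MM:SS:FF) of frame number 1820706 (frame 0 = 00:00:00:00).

1820706 ÷ 60 = 30345 full seconds, remainder 6 frames.
30345 s = 8 h 25 min 45 s.
Timecode: 08:25:45:06.

08:25:45:06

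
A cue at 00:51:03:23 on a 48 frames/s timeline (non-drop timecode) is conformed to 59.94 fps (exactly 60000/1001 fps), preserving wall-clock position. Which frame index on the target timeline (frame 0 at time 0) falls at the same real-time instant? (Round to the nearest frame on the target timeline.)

Source frame index: (0×3600 + 51×60 + 3) × 48 + 23 = 147047.
Real time: 147047 / (48) = 147047/48 s.
Target frame: (147047/48) × (60000/1001) = 183808750/1001 ≈ 183625.125 → 183625.

frame 183625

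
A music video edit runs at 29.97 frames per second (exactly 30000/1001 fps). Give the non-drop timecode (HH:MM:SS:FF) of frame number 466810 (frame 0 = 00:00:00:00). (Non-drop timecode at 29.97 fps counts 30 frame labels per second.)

466810 ÷ 30 = 15560 full seconds, remainder 10 frames.
15560 s = 4 h 19 min 20 s.
Timecode: 04:19:20:10.

04:19:20:10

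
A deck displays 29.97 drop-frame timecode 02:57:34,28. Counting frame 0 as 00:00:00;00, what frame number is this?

Complete 10-minute blocks: 17, each 17982 frames → 305694.
Remaining 7 whole minutes in the current block: 1800 + 6 × 1798 = 12588 frames.
Within the current minute: 34 × 30 + 28 − 2 = 1046 (labels ;00/;01 skipped at this minute). Total = 305694 + 12588 + 1046 = 319328.

319328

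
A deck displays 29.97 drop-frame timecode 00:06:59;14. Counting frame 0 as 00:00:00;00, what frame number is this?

Complete 10-minute blocks: 0, each 17982 frames → 0.
Remaining 6 whole minutes in the current block: 1800 + 5 × 1798 = 10790 frames.
Within the current minute: 59 × 30 + 14 − 2 = 1782 (labels ;00/;01 skipped at this minute). Total = 0 + 10790 + 1782 = 12572.

12572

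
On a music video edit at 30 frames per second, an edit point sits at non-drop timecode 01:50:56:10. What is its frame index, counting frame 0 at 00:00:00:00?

Total seconds to the label: (1 × 3600 + 50 × 60 + 56) = 6656.
Frame index = 6656 × 30 + 10 = 199690.

frame 199690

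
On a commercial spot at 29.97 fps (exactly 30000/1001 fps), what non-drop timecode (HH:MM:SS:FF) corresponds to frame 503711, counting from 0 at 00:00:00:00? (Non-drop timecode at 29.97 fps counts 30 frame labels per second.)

04:39:50:11

503711 ÷ 30 = 16790 full seconds, remainder 11 frames.
16790 s = 4 h 39 min 50 s.
Timecode: 04:39:50:11.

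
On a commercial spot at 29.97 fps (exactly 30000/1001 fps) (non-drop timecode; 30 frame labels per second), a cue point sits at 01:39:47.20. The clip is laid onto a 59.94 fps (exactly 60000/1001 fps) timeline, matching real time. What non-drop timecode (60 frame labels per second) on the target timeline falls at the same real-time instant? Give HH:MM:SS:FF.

01:39:47:40

Source frame index: (1×3600 + 39×60 + 47) × 30 + 20 = 179630.
Real time: 179630 / (30000/1001) = 17980963/3000 s.
Target frame: (17980963/3000) × (60000/1001) = 359260.
At 60 labels/s: frame 359260 → 01:39:47:40.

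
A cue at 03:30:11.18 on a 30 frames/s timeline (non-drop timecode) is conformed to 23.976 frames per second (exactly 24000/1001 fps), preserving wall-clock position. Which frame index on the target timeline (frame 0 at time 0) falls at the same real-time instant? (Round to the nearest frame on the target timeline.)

Source frame index: (3×3600 + 30×60 + 11) × 30 + 18 = 378348.
Real time: 378348 / (30) = 63058/5 s.
Target frame: (63058/5) × (24000/1001) = 302678400/1001 ≈ 302376.024 → 302376.

frame 302376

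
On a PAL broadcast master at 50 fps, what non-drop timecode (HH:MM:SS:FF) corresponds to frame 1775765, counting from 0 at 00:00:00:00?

1775765 ÷ 50 = 35515 full seconds, remainder 15 frames.
35515 s = 9 h 51 min 55 s.
Timecode: 09:51:55:15.

09:51:55:15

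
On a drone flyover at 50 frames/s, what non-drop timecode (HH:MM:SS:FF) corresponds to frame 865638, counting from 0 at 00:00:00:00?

04:48:32:38

865638 ÷ 50 = 17312 full seconds, remainder 38 frames.
17312 s = 4 h 48 min 32 s.
Timecode: 04:48:32:38.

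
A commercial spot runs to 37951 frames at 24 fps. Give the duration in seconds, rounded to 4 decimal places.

Running time = 37951 × 1/24 = 37951/24 s ≈ 1581.2917 s.

1581.2917 seconds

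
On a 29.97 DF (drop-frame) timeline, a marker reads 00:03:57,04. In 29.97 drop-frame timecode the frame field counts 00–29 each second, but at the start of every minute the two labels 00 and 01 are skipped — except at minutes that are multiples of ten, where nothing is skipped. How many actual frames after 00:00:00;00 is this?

7108

Complete 10-minute blocks: 0, each 17982 frames → 0.
Remaining 3 whole minutes in the current block: 1800 + 2 × 1798 = 5396 frames.
Within the current minute: 57 × 30 + 4 − 2 = 1712 (labels ;00/;01 skipped at this minute). Total = 0 + 5396 + 1712 = 7108.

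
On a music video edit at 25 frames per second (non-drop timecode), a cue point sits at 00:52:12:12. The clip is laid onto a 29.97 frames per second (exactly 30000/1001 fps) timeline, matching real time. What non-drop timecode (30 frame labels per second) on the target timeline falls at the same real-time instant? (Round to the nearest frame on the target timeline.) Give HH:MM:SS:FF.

00:52:09:11

Source frame index: (0×3600 + 52×60 + 12) × 25 + 12 = 78312.
Real time: 78312 / (25) = 78312/25 s.
Target frame: (78312/25) × (30000/1001) = 7228800/77 ≈ 93880.519 → 93881.
At 30 labels/s: frame 93881 → 00:52:09:11.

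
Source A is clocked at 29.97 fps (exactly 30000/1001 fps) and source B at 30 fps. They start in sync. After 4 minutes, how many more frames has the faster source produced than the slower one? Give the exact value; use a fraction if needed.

7200/1001 frames

4 min = 240 s.
A emits 30000/1001 × 240 = 7200000/1001 frames; B emits 30 × 240 = 7200.
Difference = 7200/1001 frames (≈ 7.1928); B is ahead of A.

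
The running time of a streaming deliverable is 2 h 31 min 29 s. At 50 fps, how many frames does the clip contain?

2 h 31 min 29 s = 9089 s.
Frames = 9089 × 50 = 454450.

454450 frames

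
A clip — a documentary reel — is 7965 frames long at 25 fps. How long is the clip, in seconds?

318.6 seconds

Running time = 7965 / (25) = 318.6 s.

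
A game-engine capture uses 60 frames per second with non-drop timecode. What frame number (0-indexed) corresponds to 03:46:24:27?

Total seconds to the label: (3 × 3600 + 46 × 60 + 24) = 13584.
Frame index = 13584 × 60 + 27 = 815067.

815067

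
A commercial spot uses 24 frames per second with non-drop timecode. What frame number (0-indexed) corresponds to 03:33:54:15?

frame 308031

Total seconds to the label: (3 × 3600 + 33 × 60 + 54) = 12834.
Frame index = 12834 × 24 + 15 = 308031.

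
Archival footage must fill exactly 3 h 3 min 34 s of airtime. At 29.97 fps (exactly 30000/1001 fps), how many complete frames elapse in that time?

3 h 3 min 34 s = 11014 s.
Frames = 11014 × 30000/1001 = 330420000/1001 ≈ 330089.9101.
Complete frames: 330089.

330089 frames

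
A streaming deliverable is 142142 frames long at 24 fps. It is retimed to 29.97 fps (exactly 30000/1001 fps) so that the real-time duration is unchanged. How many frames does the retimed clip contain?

177500 frames

Target frames = source frames × (target rate / source rate) = 142142 × (30000/1001)/(24) = 142142 × 1250/1001 = 177500.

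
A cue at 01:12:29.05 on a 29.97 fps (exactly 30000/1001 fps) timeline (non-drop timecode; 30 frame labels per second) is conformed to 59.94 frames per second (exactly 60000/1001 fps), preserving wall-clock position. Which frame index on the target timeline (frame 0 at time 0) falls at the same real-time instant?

frame 260950

Source frame index: (1×3600 + 12×60 + 29) × 30 + 5 = 130475.
Real time: 130475 / (30000/1001) = 5224219/1200 s.
Target frame: (5224219/1200) × (60000/1001) = 260950.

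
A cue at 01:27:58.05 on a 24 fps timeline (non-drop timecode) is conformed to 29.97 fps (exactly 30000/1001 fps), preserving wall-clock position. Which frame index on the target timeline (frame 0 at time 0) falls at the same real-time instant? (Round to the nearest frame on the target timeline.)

frame 158188

Source frame index: (1×3600 + 27×60 + 58) × 24 + 5 = 126677.
Real time: 126677 / (24) = 126677/24 s.
Target frame: (126677/24) × (30000/1001) = 158346250/1001 ≈ 158188.062 → 158188.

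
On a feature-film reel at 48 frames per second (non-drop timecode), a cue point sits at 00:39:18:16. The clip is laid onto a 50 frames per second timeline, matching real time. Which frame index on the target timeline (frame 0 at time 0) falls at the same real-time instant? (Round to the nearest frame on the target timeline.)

frame 117917

Source frame index: (0×3600 + 39×60 + 18) × 48 + 16 = 113200.
Real time: 113200 / (48) = 7075/3 s.
Target frame: (7075/3) × (50) = 353750/3 ≈ 117916.667 → 117917.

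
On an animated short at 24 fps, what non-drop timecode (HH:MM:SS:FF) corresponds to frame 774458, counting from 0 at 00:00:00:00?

774458 ÷ 24 = 32269 full seconds, remainder 2 frames.
32269 s = 8 h 57 min 49 s.
Timecode: 08:57:49:02.

08:57:49:02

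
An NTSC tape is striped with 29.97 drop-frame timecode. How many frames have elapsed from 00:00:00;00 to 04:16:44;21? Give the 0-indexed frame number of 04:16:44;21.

As if non-drop at 30 labels/s: (4 × 3600 + 16 × 60 + 44) × 30 + 21 = 462141.
Minute boundaries passed: 256; those not divisible by 10: 256 − 25 = 231; dropped labels = 2 × 231 = 462.
Actual frame index = 462141 − 462 = 461679.

461679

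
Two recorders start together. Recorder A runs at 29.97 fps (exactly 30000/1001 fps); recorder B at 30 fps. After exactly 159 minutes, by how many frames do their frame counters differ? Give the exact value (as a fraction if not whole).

286200/1001 frames

159 min = 9540 s.
A emits 30000/1001 × 9540 = 286200000/1001 frames; B emits 30 × 9540 = 286200.
Difference = 286200/1001 frames (≈ 285.9141); B is ahead of A.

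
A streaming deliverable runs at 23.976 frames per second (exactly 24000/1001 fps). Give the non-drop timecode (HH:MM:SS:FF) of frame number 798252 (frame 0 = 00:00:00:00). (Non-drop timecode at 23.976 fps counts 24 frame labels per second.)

09:14:20:12

798252 ÷ 24 = 33260 full seconds, remainder 12 frames.
33260 s = 9 h 14 min 20 s.
Timecode: 09:14:20:12.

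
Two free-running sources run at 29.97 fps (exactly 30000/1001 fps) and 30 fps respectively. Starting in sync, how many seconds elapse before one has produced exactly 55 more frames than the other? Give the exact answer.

11011/6 seconds

The gap grows by |30 − 30000/1001| = 30/1001 frames per second.
Time for a 55-frame gap: 55 ÷ (30/1001) = 11011/6 s.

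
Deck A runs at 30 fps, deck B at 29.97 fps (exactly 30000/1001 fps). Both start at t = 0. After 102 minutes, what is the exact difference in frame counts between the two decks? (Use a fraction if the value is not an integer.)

102 min = 6120 s.
A emits 30 × 6120 = 183600 frames; B emits 30000/1001 × 6120 = 183600000/1001.
Difference = 183600/1001 frames (≈ 183.4166); B is behind A.

183600/1001 frames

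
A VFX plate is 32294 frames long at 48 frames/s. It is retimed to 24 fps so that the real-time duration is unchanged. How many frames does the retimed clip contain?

16147 frames

Target frames = source frames × (target rate / source rate) = 32294 × (24)/(48) = 32294 × 1/2 = 16147.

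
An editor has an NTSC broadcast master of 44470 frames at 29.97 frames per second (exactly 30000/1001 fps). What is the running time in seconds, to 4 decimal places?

Running time = 44470 × 1001/30000 = 4451447/3000 s ≈ 1483.8157 s.

1483.8157 seconds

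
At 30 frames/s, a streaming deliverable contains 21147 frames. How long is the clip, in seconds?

Running time = 21147 / (30) = 704.9 s.

704.9 seconds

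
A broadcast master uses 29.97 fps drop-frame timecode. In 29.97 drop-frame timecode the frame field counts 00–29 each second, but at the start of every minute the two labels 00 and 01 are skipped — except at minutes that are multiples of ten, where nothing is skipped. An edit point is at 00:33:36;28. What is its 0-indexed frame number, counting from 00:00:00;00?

Complete 10-minute blocks: 3, each 17982 frames → 53946.
Remaining 3 whole minutes in the current block: 1800 + 2 × 1798 = 5396 frames.
Within the current minute: 36 × 30 + 28 − 2 = 1106 (labels ;00/;01 skipped at this minute). Total = 53946 + 5396 + 1106 = 60448.

60448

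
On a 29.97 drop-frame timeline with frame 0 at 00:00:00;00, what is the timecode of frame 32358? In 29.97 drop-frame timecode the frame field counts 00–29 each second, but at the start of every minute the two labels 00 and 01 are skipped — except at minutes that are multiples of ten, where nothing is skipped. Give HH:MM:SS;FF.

00:17:59;20

Each 10-minute DF block holds 10 × 60 × 30 − 9 × 2 = 17982 frames. 32358 ÷ 17982 → 1 full block, remainder 14376.
Within the partial block the first minute is 1800 frames and each further minute 1798, so 7 further minute boundaries passed. Total skipped labels = 18 × 1 + 2 × 7 = 32.
Non-drop label index = 32358 + 32 = 32390; at 30 labels/s that is 00:17:59:20, i.e. DF 00:17:59;20.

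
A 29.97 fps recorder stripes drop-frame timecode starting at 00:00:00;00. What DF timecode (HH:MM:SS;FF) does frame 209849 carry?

01:56:41;29

Each 10-minute DF block holds 10 × 60 × 30 − 9 × 2 = 17982 frames. 209849 ÷ 17982 → 11 full blocks, remainder 12047.
Within the partial block the first minute is 1800 frames and each further minute 1798, so 6 further minute boundaries passed. Total skipped labels = 18 × 11 + 2 × 6 = 210.
Non-drop label index = 209849 + 210 = 210059; at 30 labels/s that is 01:56:41:29, i.e. DF 01:56:41;29.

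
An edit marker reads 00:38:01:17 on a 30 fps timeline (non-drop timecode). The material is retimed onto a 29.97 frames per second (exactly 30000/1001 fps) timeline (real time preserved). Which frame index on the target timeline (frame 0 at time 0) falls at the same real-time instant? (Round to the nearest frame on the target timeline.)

Source frame index: (0×3600 + 38×60 + 1) × 30 + 17 = 68447.
Real time: 68447 / (30) = 68447/30 s.
Target frame: (68447/30) × (30000/1001) = 68447000/1001 ≈ 68378.621 → 68379.

frame 68379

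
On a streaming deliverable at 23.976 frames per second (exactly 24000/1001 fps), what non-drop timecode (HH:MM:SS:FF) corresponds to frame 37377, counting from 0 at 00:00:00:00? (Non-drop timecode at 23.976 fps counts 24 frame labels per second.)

00:25:57:09

37377 ÷ 24 = 1557 full seconds, remainder 9 frames.
1557 s = 0 h 25 min 57 s.
Timecode: 00:25:57:09.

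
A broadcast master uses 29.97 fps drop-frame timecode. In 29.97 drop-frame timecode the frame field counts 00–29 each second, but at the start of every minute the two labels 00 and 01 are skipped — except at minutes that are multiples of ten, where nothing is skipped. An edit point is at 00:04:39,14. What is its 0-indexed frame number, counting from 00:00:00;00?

8376

Complete 10-minute blocks: 0, each 17982 frames → 0.
Remaining 4 whole minutes in the current block: 1800 + 3 × 1798 = 7194 frames.
Within the current minute: 39 × 30 + 14 − 2 = 1182 (labels ;00/;01 skipped at this minute). Total = 0 + 7194 + 1182 = 8376.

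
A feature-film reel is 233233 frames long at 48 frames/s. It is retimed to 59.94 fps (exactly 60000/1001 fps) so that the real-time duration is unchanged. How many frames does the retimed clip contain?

291250 frames

Target frames = source frames × (target rate / source rate) = 233233 × (60000/1001)/(48) = 233233 × 1250/1001 = 291250.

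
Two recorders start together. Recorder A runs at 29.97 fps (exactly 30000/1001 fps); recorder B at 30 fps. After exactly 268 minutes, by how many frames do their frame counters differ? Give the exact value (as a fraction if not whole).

268 min = 16080 s.
A emits 30000/1001 × 16080 = 482400000/1001 frames; B emits 30 × 16080 = 482400.
Difference = 482400/1001 frames (≈ 481.9181); B is ahead of A.

482400/1001 frames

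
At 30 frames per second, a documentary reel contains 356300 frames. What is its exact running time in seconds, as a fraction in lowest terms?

35630/3 seconds

Running time = 356300 ÷ (30) = 356300 × 1/30 = 35630/3 s.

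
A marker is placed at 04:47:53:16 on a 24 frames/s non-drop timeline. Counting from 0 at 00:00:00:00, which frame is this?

414568

Total seconds to the label: (4 × 3600 + 47 × 60 + 53) = 17273.
Frame index = 17273 × 24 + 16 = 414568.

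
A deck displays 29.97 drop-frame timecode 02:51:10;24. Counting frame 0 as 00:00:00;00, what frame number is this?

Complete 10-minute blocks: 17, each 17982 frames → 305694.
Remaining 1 whole minute in the current block: 1800 + 0 × 1798 = 1800 frames.
Within the current minute: 10 × 30 + 24 − 2 = 322 (labels ;00/;01 skipped at this minute). Total = 305694 + 1800 + 322 = 307816.

307816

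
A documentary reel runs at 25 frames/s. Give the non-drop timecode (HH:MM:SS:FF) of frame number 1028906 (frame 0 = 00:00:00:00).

1028906 ÷ 25 = 41156 full seconds, remainder 6 frames.
41156 s = 11 h 25 min 56 s.
Timecode: 11:25:56:06.

11:25:56:06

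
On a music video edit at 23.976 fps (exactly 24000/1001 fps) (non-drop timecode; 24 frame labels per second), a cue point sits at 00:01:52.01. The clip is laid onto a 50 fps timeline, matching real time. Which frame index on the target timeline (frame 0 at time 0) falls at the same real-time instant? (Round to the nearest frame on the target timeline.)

frame 5608

Source frame index: (0×3600 + 1×60 + 52) × 24 + 1 = 2689.
Real time: 2689 / (24000/1001) = 2691689/24000 s.
Target frame: (2691689/24000) × (50) = 2691689/480 ≈ 5607.685 → 5608.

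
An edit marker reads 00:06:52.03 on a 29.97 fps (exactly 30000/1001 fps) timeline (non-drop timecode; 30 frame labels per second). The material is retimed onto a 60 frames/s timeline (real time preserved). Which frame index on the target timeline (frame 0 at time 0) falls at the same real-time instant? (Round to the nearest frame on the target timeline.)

frame 24751

Source frame index: (0×3600 + 6×60 + 52) × 30 + 3 = 12363.
Real time: 12363 / (30000/1001) = 4125121/10000 s.
Target frame: (4125121/10000) × (60) = 12375363/500 ≈ 24750.726 → 24751.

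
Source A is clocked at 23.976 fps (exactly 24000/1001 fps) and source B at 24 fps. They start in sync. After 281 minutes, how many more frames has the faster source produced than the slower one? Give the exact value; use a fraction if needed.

404640/1001 frames

281 min = 16860 s.
A emits 24000/1001 × 16860 = 404640000/1001 frames; B emits 24 × 16860 = 404640.
Difference = 404640/1001 frames (≈ 404.2358); B is ahead of A.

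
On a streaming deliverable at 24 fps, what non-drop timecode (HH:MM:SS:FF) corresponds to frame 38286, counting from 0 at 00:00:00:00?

38286 ÷ 24 = 1595 full seconds, remainder 6 frames.
1595 s = 0 h 26 min 35 s.
Timecode: 00:26:35:06.

00:26:35:06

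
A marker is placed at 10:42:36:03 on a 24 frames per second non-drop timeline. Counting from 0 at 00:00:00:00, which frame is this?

Total seconds to the label: (10 × 3600 + 42 × 60 + 36) = 38556.
Frame index = 38556 × 24 + 3 = 925347.

925347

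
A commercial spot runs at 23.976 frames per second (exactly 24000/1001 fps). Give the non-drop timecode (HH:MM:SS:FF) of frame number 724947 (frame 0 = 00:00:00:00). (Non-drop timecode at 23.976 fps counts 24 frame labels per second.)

724947 ÷ 24 = 30206 full seconds, remainder 3 frames.
30206 s = 8 h 23 min 26 s.
Timecode: 08:23:26:03.

08:23:26:03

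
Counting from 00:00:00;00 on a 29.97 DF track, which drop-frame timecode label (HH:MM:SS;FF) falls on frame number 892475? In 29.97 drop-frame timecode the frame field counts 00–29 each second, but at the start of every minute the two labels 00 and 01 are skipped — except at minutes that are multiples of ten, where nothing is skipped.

08:16:18;29

Ten DF minutes hold 17982 frames, so frame 892475 lies in block 49 (frames 881118–899099) with 11357 frames into that block.
The block's first minute is 1800 frames and the rest 1798 each; 11357 frames reaches minute 6, so 49 × 18 + 6 × 2 = 894 labels have been skipped so far.
Adding those back, label number 892475 + 894 = 893369 at 30 labels/s is 29778 s + 29 f = 8 h 16 min 18 s frame 29, i.e. 08:16:18;29.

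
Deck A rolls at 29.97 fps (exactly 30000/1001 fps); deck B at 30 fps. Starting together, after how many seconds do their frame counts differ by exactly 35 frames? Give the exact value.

The gap grows by |30 − 30000/1001| = 30/1001 frames per second.
Time for a 35-frame gap: 35 ÷ (30/1001) = 7007/6 s.

7007/6 seconds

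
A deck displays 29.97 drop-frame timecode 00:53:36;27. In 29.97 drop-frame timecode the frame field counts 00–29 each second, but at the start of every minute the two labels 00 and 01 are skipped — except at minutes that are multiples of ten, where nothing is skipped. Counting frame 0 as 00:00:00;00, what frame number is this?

96411

Complete 10-minute blocks: 5, each 17982 frames → 89910.
Remaining 3 whole minutes in the current block: 1800 + 2 × 1798 = 5396 frames.
Within the current minute: 36 × 30 + 27 − 2 = 1105 (labels ;00/;01 skipped at this minute). Total = 89910 + 5396 + 1105 = 96411.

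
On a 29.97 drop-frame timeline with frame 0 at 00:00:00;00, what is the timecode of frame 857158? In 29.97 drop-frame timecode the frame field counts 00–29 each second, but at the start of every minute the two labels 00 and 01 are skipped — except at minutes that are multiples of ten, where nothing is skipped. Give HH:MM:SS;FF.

07:56:40;16

Ten DF minutes hold 17982 frames, so frame 857158 lies in block 47 (frames 845154–863135) with 12004 frames into that block.
The block's first minute is 1800 frames and the rest 1798 each; 12004 frames reaches minute 6, so 47 × 18 + 6 × 2 = 858 labels have been skipped so far.
Adding those back, label number 857158 + 858 = 858016 at 30 labels/s is 28600 s + 16 f = 7 h 56 min 40 s frame 16, i.e. 07:56:40;16.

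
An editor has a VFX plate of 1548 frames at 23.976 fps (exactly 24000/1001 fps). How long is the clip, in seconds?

64.5645 seconds

Running time = 1548 / (24000/1001) = 64.5645 s.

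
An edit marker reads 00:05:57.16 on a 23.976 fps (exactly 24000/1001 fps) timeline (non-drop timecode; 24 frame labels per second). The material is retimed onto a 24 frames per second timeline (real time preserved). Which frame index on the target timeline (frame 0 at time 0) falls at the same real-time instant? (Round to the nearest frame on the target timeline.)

Source frame index: (0×3600 + 5×60 + 57) × 24 + 16 = 8584.
Real time: 8584 / (24000/1001) = 1074073/3000 s.
Target frame: (1074073/3000) × (24) = 1074073/125 ≈ 8592.584 → 8593.

frame 8593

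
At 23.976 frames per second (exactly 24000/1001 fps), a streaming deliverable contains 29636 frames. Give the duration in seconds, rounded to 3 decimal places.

1236.068 seconds

Running time = 29636 × 1001/24000 = 7416409/6000 s ≈ 1236.068 s.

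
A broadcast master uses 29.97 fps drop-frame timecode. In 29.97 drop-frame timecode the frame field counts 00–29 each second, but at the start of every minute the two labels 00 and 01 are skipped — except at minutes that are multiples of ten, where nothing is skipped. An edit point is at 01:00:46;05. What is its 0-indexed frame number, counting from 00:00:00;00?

109277

Complete 10-minute blocks: 6, each 17982 frames → 107892.
Remaining 0 whole minutes in the current block: 0 frames.
Within the current minute: 46 × 30 + 5 = 1385. Total = 107892 + 0 + 1385 = 109277.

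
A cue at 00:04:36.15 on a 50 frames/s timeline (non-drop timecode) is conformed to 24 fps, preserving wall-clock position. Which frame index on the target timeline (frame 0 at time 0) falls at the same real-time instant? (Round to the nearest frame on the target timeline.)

frame 6631

Source frame index: (0×3600 + 4×60 + 36) × 50 + 15 = 13815.
Real time: 13815 / (50) = 2763/10 s.
Target frame: (2763/10) × (24) = 33156/5 ≈ 6631.200 → 6631.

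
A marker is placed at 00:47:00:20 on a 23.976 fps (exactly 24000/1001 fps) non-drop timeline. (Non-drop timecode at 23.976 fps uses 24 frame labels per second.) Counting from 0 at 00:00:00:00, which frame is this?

Total seconds to the label: (0 × 3600 + 47 × 60 + 0) = 2820.
Frame index = 2820 × 24 + 20 = 67700.

frame 67700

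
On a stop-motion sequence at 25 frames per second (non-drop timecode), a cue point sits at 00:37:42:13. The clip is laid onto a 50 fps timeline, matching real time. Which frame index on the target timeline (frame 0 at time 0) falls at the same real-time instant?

frame 113126

Source frame index: (0×3600 + 37×60 + 42) × 25 + 13 = 56563.
Real time: 56563 / (25) = 56563/25 s.
Target frame: (56563/25) × (50) = 113126.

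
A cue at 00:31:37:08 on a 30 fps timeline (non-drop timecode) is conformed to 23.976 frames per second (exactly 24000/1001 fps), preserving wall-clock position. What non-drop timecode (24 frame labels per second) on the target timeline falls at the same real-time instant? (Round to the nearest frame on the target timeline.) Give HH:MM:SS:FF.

00:31:35:09

Source frame index: (0×3600 + 31×60 + 37) × 30 + 8 = 56918.
Real time: 56918 / (30) = 28459/15 s.
Target frame: (28459/15) × (24000/1001) = 45534400/1001 ≈ 45488.911 → 45489.
At 24 labels/s: frame 45489 → 00:31:35:09.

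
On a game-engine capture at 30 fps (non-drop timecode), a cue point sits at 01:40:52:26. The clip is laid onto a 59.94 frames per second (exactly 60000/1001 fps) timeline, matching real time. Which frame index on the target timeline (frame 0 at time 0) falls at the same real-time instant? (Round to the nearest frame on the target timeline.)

frame 362809

Source frame index: (1×3600 + 40×60 + 52) × 30 + 26 = 181586.
Real time: 181586 / (30) = 90793/15 s.
Target frame: (90793/15) × (60000/1001) = 363172000/1001 ≈ 362809.191 → 362809.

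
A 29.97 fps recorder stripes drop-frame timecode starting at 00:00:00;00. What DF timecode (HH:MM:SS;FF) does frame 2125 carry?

00:01:10;27

Ten DF minutes hold 17982 frames, so frame 2125 lies in block 0 (frames 0–17981) with 2125 frames into that block.
The block's first minute is 1800 frames and the rest 1798 each; 2125 frames reaches minute 1, so 0 × 18 + 1 × 2 = 2 labels have been skipped so far.
Adding those back, label number 2125 + 2 = 2127 at 30 labels/s is 70 s + 27 f = 0 h 1 min 10 s frame 27, i.e. 00:01:10;27.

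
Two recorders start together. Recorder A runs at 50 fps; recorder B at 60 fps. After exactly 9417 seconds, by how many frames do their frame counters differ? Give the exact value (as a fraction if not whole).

A emits 50 × 9417 = 470850 frames; B emits 60 × 9417 = 565020.
Difference = 94170 frames; B is ahead of A.

94170 frames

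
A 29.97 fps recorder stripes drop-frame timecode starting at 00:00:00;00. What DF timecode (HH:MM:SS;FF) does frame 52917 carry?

00:29:25;21

Ten DF minutes hold 17982 frames, so frame 52917 lies in block 2 (frames 35964–53945) with 16953 frames into that block.
The block's first minute is 1800 frames and the rest 1798 each; 16953 frames reaches minute 9, so 2 × 18 + 9 × 2 = 54 labels have been skipped so far.
Adding those back, label number 52917 + 54 = 52971 at 30 labels/s is 1765 s + 21 f = 0 h 29 min 25 s frame 21, i.e. 00:29:25;21.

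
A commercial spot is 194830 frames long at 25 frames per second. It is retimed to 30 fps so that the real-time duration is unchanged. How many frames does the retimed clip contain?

Target frames = source frames × (target rate / source rate) = 194830 × (30)/(25) = 194830 × 6/5 = 233796.

233796 frames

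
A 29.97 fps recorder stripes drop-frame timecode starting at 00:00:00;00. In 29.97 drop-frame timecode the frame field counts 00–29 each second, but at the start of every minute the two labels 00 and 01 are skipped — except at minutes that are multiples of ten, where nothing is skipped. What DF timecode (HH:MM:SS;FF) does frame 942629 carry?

Each 10-minute DF block holds 10 × 60 × 30 − 9 × 2 = 17982 frames. 942629 ÷ 17982 → 52 full blocks, remainder 7565.
Within the partial block the first minute is 1800 frames and each further minute 1798, so 4 further minute boundaries passed. Total skipped labels = 18 × 52 + 2 × 4 = 944.
Non-drop label index = 942629 + 944 = 943573; at 30 labels/s that is 08:44:12:13, i.e. DF 08:44:12;13.

08:44:12;13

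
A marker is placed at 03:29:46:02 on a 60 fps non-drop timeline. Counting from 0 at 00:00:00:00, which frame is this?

755162

Total seconds to the label: (3 × 3600 + 29 × 60 + 46) = 12586.
Frame index = 12586 × 60 + 2 = 755162.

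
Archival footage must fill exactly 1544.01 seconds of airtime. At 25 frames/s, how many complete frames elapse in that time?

38600 frames

Frames = 1544.01 × 25 = 154401/4 ≈ 38600.2500.
Complete frames: 38600.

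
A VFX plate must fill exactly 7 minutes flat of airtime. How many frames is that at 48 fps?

20160 frames

7 min = 420 s.
Frames = 420 × 48 = 20160.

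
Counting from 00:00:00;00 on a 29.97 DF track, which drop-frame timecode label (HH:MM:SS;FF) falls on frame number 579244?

05:22:07;14

Each 10-minute DF block holds 10 × 60 × 30 − 9 × 2 = 17982 frames. 579244 ÷ 17982 → 32 full blocks, remainder 3820.
Within the partial block the first minute is 1800 frames and each further minute 1798, so 2 further minute boundaries passed. Total skipped labels = 18 × 32 + 2 × 2 = 580.
Non-drop label index = 579244 + 580 = 579824; at 30 labels/s that is 05:22:07:14, i.e. DF 05:22:07;14.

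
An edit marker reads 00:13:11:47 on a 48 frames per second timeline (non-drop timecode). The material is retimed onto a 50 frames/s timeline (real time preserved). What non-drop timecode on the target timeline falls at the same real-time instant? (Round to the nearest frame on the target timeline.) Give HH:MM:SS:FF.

00:13:11:49

Source frame index: (0×3600 + 13×60 + 11) × 48 + 47 = 38015.
Real time: 38015 / (48) = 38015/48 s.
Target frame: (38015/48) × (50) = 950375/24 ≈ 39598.958 → 39599.
At 50 labels/s: frame 39599 → 00:13:11:49.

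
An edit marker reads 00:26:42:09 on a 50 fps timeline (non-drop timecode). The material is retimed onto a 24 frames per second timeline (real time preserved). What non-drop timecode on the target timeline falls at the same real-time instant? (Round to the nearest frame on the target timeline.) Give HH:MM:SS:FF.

00:26:42:04

Source frame index: (0×3600 + 26×60 + 42) × 50 + 9 = 80109.
Real time: 80109 / (50) = 80109/50 s.
Target frame: (80109/50) × (24) = 961308/25 ≈ 38452.320 → 38452.
At 24 labels/s: frame 38452 → 00:26:42:04.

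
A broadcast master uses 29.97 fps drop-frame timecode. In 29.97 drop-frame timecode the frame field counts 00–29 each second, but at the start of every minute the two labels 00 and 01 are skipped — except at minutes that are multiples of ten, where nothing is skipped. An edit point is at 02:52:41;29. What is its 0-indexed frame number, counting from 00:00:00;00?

As if non-drop at 30 labels/s: (2 × 3600 + 52 × 60 + 41) × 30 + 29 = 310859.
Minute boundaries passed: 172; those not divisible by 10: 172 − 17 = 155; dropped labels = 2 × 155 = 310.
Actual frame index = 310859 − 310 = 310549.

310549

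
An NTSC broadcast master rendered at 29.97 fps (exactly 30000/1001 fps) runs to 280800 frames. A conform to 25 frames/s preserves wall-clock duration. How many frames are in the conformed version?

Target frames = source frames × (target rate / source rate) = 280800 × (25)/(30000/1001) = 280800 × 1001/1200 = 234234.

234234 frames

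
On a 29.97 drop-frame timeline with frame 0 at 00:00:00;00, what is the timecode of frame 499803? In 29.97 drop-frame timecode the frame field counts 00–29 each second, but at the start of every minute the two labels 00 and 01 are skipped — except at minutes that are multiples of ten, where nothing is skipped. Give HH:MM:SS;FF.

Each 10-minute DF block holds 10 × 60 × 30 − 9 × 2 = 17982 frames. 499803 ÷ 17982 → 27 full blocks, remainder 14289.
Within the partial block the first minute is 1800 frames and each further minute 1798, so 7 further minute boundaries passed. Total skipped labels = 18 × 27 + 2 × 7 = 500.
Non-drop label index = 499803 + 500 = 500303; at 30 labels/s that is 04:37:56:23, i.e. DF 04:37:56;23.

04:37:56;23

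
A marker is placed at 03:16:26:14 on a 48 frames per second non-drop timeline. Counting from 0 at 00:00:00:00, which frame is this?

Total seconds to the label: (3 × 3600 + 16 × 60 + 26) = 11786.
Frame index = 11786 × 48 + 14 = 565742.

frame 565742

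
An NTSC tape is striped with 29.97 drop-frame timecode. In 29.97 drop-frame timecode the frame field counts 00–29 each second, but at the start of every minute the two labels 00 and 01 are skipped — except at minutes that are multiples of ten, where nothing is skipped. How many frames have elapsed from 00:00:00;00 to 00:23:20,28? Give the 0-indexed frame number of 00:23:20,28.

41986

Complete 10-minute blocks: 2, each 17982 frames → 35964.
Remaining 3 whole minutes in the current block: 1800 + 2 × 1798 = 5396 frames.
Within the current minute: 20 × 30 + 28 − 2 = 626 (labels ;00/;01 skipped at this minute). Total = 35964 + 5396 + 626 = 41986.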